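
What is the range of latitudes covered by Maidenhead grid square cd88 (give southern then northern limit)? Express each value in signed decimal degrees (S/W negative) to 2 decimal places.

Field C=2, D=3: +2·20° lon, +3·10° lat → SW at lon -140°, lat -60°.
Square 8, 8: +8·2° lon, +8·1° lat → SW at lon -124°, lat -52°.
Cell spans 2° lon × 1° lat.
south -52.00, north -51.00.

-52.00, -51.00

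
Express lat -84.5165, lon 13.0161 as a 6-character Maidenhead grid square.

Add 180° to longitude and 90° to latitude: 193.0161, 5.4835.
Field (20°×10°, letters A–R): 193.0161/20 → 9 → J, 5.4835/10 → 0 → A; chars JA.
Square (2°×1°, digits 0–9): 13.0161/2 → 6, 5.4835/1 → 5; chars 65.
Subsquare (5′×2.5′, letters a–x): 1.0161/0.0833333 → 12 → m, 0.4835/0.0416667 → 11 → l; chars ml.

JA65ml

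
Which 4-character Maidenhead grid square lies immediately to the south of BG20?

BF29

Latitude square 0; −1 → -1, wraps to 9, carry into field.
Latitude field G = 6; −1 → 5 = F.
The longitude characters are unchanged.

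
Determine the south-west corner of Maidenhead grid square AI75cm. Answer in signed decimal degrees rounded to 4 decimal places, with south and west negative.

-4.5000, -165.8333

Field A=0, I=8: +0·20° lon, +8·10° lat → SW at lon -180°, lat -10°.
Square 7, 5: +7·2° lon, +5·1° lat → SW at lon -166°, lat -5°.
Subsquare c=2, m=12: +2·0.0833333° lon, +12·0.0416667° lat → SW at lon -165.833°, lat -4.5°.
latitude -4.5000, longitude -165.8333.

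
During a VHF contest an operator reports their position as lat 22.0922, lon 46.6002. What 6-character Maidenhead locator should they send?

LL32hc

Shift to the Maidenhead origin (180°W, 90°S): lon 226.6002, lat 112.0922.
Field: 226.6002/20 → 11 → L, 112.0922/10 → 11 → L; chars LL.
Square: 6.6002/2 → 3, 2.0922/1 → 2; chars 32.
Subsquare: 0.6002/0.0833333 → 7 → h, 0.0922/0.0416667 → 2 → c; chars hc.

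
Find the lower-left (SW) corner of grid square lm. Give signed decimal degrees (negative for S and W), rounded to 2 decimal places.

30.00, 40.00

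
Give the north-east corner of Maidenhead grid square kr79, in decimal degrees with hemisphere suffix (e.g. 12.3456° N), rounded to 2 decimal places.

Field K=10, R=17: +10·20° lon, +17·10° lat → SW at lon 20°, lat 80°.
Square 7, 9: +7·2° lon, +9·1° lat → SW at lon 34°, lat 89°.
Cell spans 2° lon × 1° lat. NE corner is SW corner plus one full cell.
latitude 90.00° N, longitude 36.00° E.

90.00° N, 36.00° E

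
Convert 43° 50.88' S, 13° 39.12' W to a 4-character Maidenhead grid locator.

IE36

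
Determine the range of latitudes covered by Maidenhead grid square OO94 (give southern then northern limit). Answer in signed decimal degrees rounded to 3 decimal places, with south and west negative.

54.000, 55.000

Field O=14, O=14: +14·20° lon, +14·10° lat → SW at lon 100°, lat 50°.
Square 9, 4: +9·2° lon, +4·1° lat → SW at lon 118°, lat 54°.
Cell spans 2° lon × 1° lat.
south 54.000, north 55.000.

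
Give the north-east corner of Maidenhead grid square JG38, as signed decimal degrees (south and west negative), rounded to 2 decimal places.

Field J=9, G=6: +9·20° lon, +6·10° lat → SW at lon 0°, lat -30°.
Square 3, 8: +3·2° lon, +8·1° lat → SW at lon 6°, lat -22°.
Cell spans 2° lon × 1° lat. NE corner is SW corner plus one full cell.
latitude -21.00, longitude 8.00.

-21.00, 8.00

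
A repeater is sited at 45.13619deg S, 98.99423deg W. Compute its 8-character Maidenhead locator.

Shift to the Maidenhead origin (180°W, 90°S): lon 81.00577, lat 44.86381.
Field (20°×10°, letters A–R): lon ⌊81.00577/20⌋ = 4 → E; lat ⌊44.86381/10⌋ = 4 → E.
Square (2°×1°, digits 0–9): lon ⌊1.00577/2⌋ = 0; lat ⌊4.86381/1⌋ = 4.
Subsquare (5′×2.5′, letters a–x): lon ⌊1.00577/0.0833333⌋ = 12 → m; lat ⌊0.86381/0.0416667⌋ = 20 → u.
Extended square (30″×15″, digits 0–9): lon ⌊0.00577/0.00833333⌋ = 0; lat ⌊0.03048/0.00416667⌋ = 7.

EE04mu07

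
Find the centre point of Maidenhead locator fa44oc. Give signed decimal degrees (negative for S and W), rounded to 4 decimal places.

Field F=5, A=0: +5·20° lon, +0·10° lat → SW at lon -80°, lat -90°.
Square 4, 4: +4·2° lon, +4·1° lat → SW at lon -72°, lat -86°.
Subsquare o=14, c=2: +14·0.0833333° lon, +2·0.0416667° lat → SW at lon -70.8333°, lat -85.9167°.
Cell spans 0.0833333° lon × 0.0416667° lat. Centre is SW corner plus half of each.
latitude -85.8958, longitude -70.7917.

-85.8958, -70.7917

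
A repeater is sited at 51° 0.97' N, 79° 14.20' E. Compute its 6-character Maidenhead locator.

Add 180° to longitude and 90° to latitude: 259.2367, 141.0162.
Field: 259.2367/20 → 12 → M, 141.0162/10 → 14 → O; chars MO.
Square: 19.2367/2 → 9, 1.0162/1 → 1; chars 91.
Subsquare: 1.2367/0.0833333 → 14 → o, 0.0162/0.0416667 → 0 → a; chars oa.

MO91oa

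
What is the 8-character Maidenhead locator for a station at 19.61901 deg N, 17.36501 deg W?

Offset from 180°W / 90°S: lon 162.63499°, lat 109.61901°.
Field: lon ⌊162.63499/20⌋ = 8 → I; lat ⌊109.61901/10⌋ = 10 → K.
Square: lon ⌊2.63499/2⌋ = 1; lat ⌊9.61901/1⌋ = 9.
Subsquare: lon ⌊0.63499/0.0833333⌋ = 7 → h; lat ⌊0.61901/0.0416667⌋ = 14 → o.
Extended square: lon ⌊0.05166/0.00833333⌋ = 6; lat ⌊0.03568/0.00416667⌋ = 8.

IK19ho68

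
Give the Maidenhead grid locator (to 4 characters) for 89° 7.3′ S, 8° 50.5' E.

Shift to the Maidenhead origin (180°W, 90°S): lon 188.84, lat 0.88.
Field (20°×10°, letters A–R): lon ⌊188.84/20⌋ = 9 → J; lat ⌊0.88/10⌋ = 0 → A.
Square (2°×1°, digits 0–9): lon ⌊8.84/2⌋ = 4; lat ⌊0.88/1⌋ = 0.

JA40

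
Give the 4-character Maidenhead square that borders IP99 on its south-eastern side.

JP08

Longitude square 9; +1 → 10, wraps to 0, carry into field.
Longitude field I = 8; +1 → 9 = J.
Latitude square 9; −1 → 8.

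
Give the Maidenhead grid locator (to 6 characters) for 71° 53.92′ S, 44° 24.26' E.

Add 180° to longitude and 90° to latitude: 224.4043, 18.1013.
Field: 224.4043/20 → 11 → L, 18.1013/10 → 1 → B; chars LB.
Square: 4.4043/2 → 2, 8.1013/1 → 8; chars 28.
Subsquare: 0.4043/0.0833333 → 4 → e, 0.1013/0.0416667 → 2 → c; chars ec.

LB28ec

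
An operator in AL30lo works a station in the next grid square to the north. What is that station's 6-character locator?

AL30lp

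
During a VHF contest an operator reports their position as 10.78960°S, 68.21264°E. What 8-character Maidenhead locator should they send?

Shift to the Maidenhead origin (180°W, 90°S): lon 248.21264, lat 79.21040.
Field (20°×10°, letters A–R): 248.21264/20 → 12 → M, 79.21040/10 → 7 → H; chars MH.
Square (2°×1°, digits 0–9): 8.21264/2 → 4, 9.21040/1 → 9; chars 49.
Subsquare (5′×2.5′, letters a–x): 0.21264/0.0833333 → 2 → c, 0.21040/0.0416667 → 5 → f; chars cf.
Extended square (30″×15″, digits 0–9): 0.04597/0.00833333 → 5, 0.00207/0.00416667 → 0; chars 50.

MH49cf50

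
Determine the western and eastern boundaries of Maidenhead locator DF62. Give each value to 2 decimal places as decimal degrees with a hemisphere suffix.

108.00° W, 106.00° W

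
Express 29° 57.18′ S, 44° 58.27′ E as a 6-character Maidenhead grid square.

Add 180° to longitude and 90° to latitude: 224.9712, 60.0470.
Field: 224.9712/20 → 11 → L, 60.0470/10 → 6 → G; chars LG.
Square: 4.9712/2 → 2, 0.0470/1 → 0; chars 20.
Subsquare: 0.9712/0.0833333 → 11 → l, 0.0470/0.0416667 → 1 → b; chars lb.

LG20lb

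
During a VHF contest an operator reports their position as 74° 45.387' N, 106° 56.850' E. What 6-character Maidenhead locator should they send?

Shift to the Maidenhead origin (180°W, 90°S): lon 286.9475, lat 164.7565.
Field: 286.9475/20 → 14 → O, 164.7565/10 → 16 → Q; chars OQ.
Square: 6.9475/2 → 3, 4.7565/1 → 4; chars 34.
Subsquare: 0.9475/0.0833333 → 11 → l, 0.7565/0.0416667 → 18 → s; chars ls.

OQ34ls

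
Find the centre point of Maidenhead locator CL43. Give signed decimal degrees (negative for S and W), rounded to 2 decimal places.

Field C=2, L=11: +2·20° lon, +11·10° lat → SW at lon -140°, lat 20°.
Square 4, 3: +4·2° lon, +3·1° lat → SW at lon -132°, lat 23°.
Cell spans 2° lon × 1° lat. Centre is SW corner plus half of each.
latitude 23.50, longitude -131.00.

23.50, -131.00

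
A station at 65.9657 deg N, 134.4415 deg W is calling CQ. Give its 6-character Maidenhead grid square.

Offset from 180°W / 90°S: lon 45.5585°, lat 155.9657°.
Field: lon ⌊45.5585/20⌋ = 2 → C; lat ⌊155.9657/10⌋ = 15 → P.
Square: lon ⌊5.5585/2⌋ = 2; lat ⌊5.9657/1⌋ = 5.
Subsquare: lon ⌊1.5585/0.0833333⌋ = 18 → s; lat ⌊0.9657/0.0416667⌋ = 23 → x.

CP25sx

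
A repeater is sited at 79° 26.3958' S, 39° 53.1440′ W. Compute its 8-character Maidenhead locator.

Shift to the Maidenhead origin (180°W, 90°S): lon 140.11427, lat 10.56007.
Field: 140.11427/20 → 7 → H, 10.56007/10 → 1 → B; chars HB.
Square: 0.11427/2 → 0, 0.56007/1 → 0; chars 00.
Subsquare: 0.11427/0.0833333 → 1 → b, 0.56007/0.0416667 → 13 → n; chars bn.
Extended square: 0.03093/0.00833333 → 3, 0.01840/0.00416667 → 4; chars 34.

HB00bn34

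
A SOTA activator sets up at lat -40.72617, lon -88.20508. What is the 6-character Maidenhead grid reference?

EE59vg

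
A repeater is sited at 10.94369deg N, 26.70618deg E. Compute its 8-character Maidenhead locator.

Offset from 180°W / 90°S: lon 206.70618°, lat 100.94369°.
Field: lon ⌊206.70618/20⌋ = 10 → K; lat ⌊100.94369/10⌋ = 10 → K.
Square: lon ⌊6.70618/2⌋ = 3; lat ⌊0.94369/1⌋ = 0.
Subsquare: lon ⌊0.70618/0.0833333⌋ = 8 → i; lat ⌊0.94369/0.0416667⌋ = 22 → w.
Extended square: lon ⌊0.03951/0.00833333⌋ = 4; lat ⌊0.02702/0.00416667⌋ = 6.

KK30iw46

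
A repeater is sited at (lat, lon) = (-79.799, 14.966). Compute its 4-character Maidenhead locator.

JB70

Shift to the Maidenhead origin (180°W, 90°S): lon 194.97, lat 10.20.
Field: 194.97/20 → 9 → J, 10.20/10 → 1 → B; chars JB.
Square: 14.97/2 → 7, 0.20/1 → 0; chars 70.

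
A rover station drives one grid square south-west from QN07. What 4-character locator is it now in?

PN96

Longitude square 0; −1 → -1, wraps to 9, carry into field.
Longitude field Q = 16; −1 → 15 = P.
Latitude square 7; −1 → 6.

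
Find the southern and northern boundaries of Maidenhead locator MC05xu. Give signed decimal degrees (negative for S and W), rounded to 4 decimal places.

-64.1667, -64.1250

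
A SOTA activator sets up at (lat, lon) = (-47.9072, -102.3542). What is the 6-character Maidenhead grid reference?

Offset from 180°W / 90°S: lon 77.6458°, lat 42.0928°.
Field: 77.6458/20 → 3 → D, 42.0928/10 → 4 → E; chars DE.
Square: 17.6458/2 → 8, 2.0928/1 → 2; chars 82.
Subsquare: 1.6458/0.0833333 → 19 → t, 0.0928/0.0416667 → 2 → c; chars tc.

DE82tc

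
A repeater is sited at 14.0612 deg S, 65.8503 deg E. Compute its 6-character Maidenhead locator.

Offset from 180°W / 90°S: lon 245.8503°, lat 75.9388°.
Field (20°×10°, letters A–R): 245.8503/20 → 12 → M, 75.9388/10 → 7 → H; chars MH.
Square (2°×1°, digits 0–9): 5.8503/2 → 2, 5.9388/1 → 5; chars 25.
Subsquare (5′×2.5′, letters a–x): 1.8503/0.0833333 → 22 → w, 0.9388/0.0416667 → 22 → w; chars ww.

MH25ww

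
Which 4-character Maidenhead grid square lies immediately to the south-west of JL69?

JL58

Longitude square 6; −1 → 5.
Latitude square 9; −1 → 8.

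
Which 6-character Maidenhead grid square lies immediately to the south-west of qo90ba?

QN99ax

Longitude subsquare b = 1; −1 → 0 = a.
Latitude subsquare a = 0; −1 → -1, wraps to 23 = x, carry into square.
Latitude square 0; −1 → -1, wraps to 9, carry into field.
Latitude field O = 14; −1 → 13 = N.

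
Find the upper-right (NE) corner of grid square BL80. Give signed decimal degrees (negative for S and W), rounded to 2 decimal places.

Field B=1, L=11: +1·20° lon, +11·10° lat → SW at lon -160°, lat 20°.
Square 8, 0: +8·2° lon, +0·1° lat → SW at lon -144°, lat 20°.
Cell spans 2° lon × 1° lat. NE corner is SW corner plus one full cell.
latitude 21.00, longitude -142.00.

21.00, -142.00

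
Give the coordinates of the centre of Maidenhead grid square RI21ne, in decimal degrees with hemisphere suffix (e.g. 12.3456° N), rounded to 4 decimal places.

8.8125° S, 165.1250° E

Field R=17, I=8: +17·20° lon, +8·10° lat → SW at lon 160°, lat -10°.
Square 2, 1: +2·2° lon, +1·1° lat → SW at lon 164°, lat -9°.
Subsquare n=13, e=4: +13·0.0833333° lon, +4·0.0416667° lat → SW at lon 165.083°, lat -8.83333°.
Cell spans 0.0833333° lon × 0.0416667° lat. Centre is SW corner plus half of each.
latitude 8.8125° S, longitude 165.1250° E.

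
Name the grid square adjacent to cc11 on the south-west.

CC00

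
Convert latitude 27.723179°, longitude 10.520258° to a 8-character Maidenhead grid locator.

Add 180° to longitude and 90° to latitude: 190.52026, 117.72318.
Field: lon ⌊190.52026/20⌋ = 9 → J; lat ⌊117.72318/10⌋ = 11 → L.
Square: lon ⌊10.52026/2⌋ = 5; lat ⌊7.72318/1⌋ = 7.
Subsquare: lon ⌊0.52026/0.0833333⌋ = 6 → g; lat ⌊0.72318/0.0416667⌋ = 17 → r.
Extended square: lon ⌊0.02026/0.00833333⌋ = 2; lat ⌊0.01485/0.00416667⌋ = 3.

JL57gr23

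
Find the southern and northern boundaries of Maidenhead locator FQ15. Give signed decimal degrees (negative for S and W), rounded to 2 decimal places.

75.00, 76.00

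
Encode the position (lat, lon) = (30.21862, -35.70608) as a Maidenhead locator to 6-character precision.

HM20df

Offset from 180°W / 90°S: lon 144.2939°, lat 120.2186°.
Field: 144.2939/20 → 7 → H, 120.2186/10 → 12 → M; chars HM.
Square: 4.2939/2 → 2, 0.2186/1 → 0; chars 20.
Subsquare: 0.2939/0.0833333 → 3 → d, 0.2186/0.0416667 → 5 → f; chars df.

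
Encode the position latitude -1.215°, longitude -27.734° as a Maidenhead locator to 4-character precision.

HI68

Offset from 180°W / 90°S: lon 152.27°, lat 88.78°.
Field: 152.27/20 → 7 → H, 88.78/10 → 8 → I; chars HI.
Square: 12.27/2 → 6, 8.78/1 → 8; chars 68.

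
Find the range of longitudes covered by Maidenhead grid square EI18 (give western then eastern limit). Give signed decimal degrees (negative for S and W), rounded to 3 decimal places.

Field E=4, I=8: +4·20° lon, +8·10° lat → SW at lon -100°, lat -10°.
Square 1, 8: +1·2° lon, +8·1° lat → SW at lon -98°, lat -2°.
Cell spans 2° lon × 1° lat.
west -98.000, east -96.000.

-98.000, -96.000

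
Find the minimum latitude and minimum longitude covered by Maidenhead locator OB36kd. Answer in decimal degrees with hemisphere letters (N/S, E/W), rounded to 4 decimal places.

Field O=14, B=1: +14·20° lon, +1·10° lat → SW at lon 100°, lat -80°.
Square 3, 6: +3·2° lon, +6·1° lat → SW at lon 106°, lat -74°.
Subsquare k=10, d=3: +10·0.0833333° lon, +3·0.0416667° lat → SW at lon 106.833°, lat -73.875°.
latitude 73.8750° S, longitude 106.8333° E.

73.8750° S, 106.8333° E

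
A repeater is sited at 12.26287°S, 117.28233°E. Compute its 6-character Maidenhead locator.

OH87pr

Add 180° to longitude and 90° to latitude: 297.2823, 77.7371.
Field: 297.2823/20 → 14 → O, 77.7371/10 → 7 → H; chars OH.
Square: 17.2823/2 → 8, 7.7371/1 → 7; chars 87.
Subsquare: 1.2823/0.0833333 → 15 → p, 0.7371/0.0416667 → 17 → r; chars pr.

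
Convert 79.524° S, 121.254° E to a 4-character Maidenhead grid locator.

Shift to the Maidenhead origin (180°W, 90°S): lon 301.25, lat 10.48.
Field: 301.25/20 → 15 → P, 10.48/10 → 1 → B; chars PB.
Square: 1.25/2 → 0, 0.48/1 → 0; chars 00.

PB00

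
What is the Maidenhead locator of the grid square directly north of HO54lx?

HO55la

Latitude subsquare x = 23; +1 → 24, wraps to 0 = a, carry into square.
Latitude square 4; +1 → 5.
The longitude characters are unchanged.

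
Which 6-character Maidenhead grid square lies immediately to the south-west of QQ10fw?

Longitude subsquare f = 5; −1 → 4 = e.
Latitude subsquare w = 22; −1 → 21 = v.

QQ10ev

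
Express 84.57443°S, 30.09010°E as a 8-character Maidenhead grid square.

KA55bk02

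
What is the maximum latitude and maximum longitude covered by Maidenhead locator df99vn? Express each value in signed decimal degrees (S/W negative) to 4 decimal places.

Field D=3, F=5: +3·20° lon, +5·10° lat → SW at lon -120°, lat -40°.
Square 9, 9: +9·2° lon, +9·1° lat → SW at lon -102°, lat -31°.
Subsquare v=21, n=13: +21·0.0833333° lon, +13·0.0416667° lat → SW at lon -100.25°, lat -30.4583°.
Cell spans 0.0833333° lon × 0.0416667° lat. NE corner is SW corner plus one full cell.
latitude -30.4167, longitude -100.1667.

-30.4167, -100.1667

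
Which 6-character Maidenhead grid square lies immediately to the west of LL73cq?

LL73bq

Longitude subsquare c = 2; −1 → 1 = b.
The latitude characters are unchanged.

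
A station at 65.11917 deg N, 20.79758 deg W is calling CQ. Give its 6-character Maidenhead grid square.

Shift to the Maidenhead origin (180°W, 90°S): lon 159.2024, lat 155.1192.
Field: lon ⌊159.2024/20⌋ = 7 → H; lat ⌊155.1192/10⌋ = 15 → P.
Square: lon ⌊19.2024/2⌋ = 9; lat ⌊5.1192/1⌋ = 5.
Subsquare: lon ⌊1.2024/0.0833333⌋ = 14 → o; lat ⌊0.1192/0.0416667⌋ = 2 → c.

HP95oc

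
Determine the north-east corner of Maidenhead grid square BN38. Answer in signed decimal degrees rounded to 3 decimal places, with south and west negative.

Field B=1, N=13: +1·20° lon, +13·10° lat → SW at lon -160°, lat 40°.
Square 3, 8: +3·2° lon, +8·1° lat → SW at lon -154°, lat 48°.
Cell spans 2° lon × 1° lat. NE corner is SW corner plus one full cell.
latitude 49.000, longitude -152.000.

49.000, -152.000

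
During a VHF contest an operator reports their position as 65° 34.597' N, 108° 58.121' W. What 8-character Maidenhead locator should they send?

DP55mn38

Add 180° to longitude and 90° to latitude: 71.03132, 155.57662.
Field: lon ⌊71.03132/20⌋ = 3 → D; lat ⌊155.57662/10⌋ = 15 → P.
Square: lon ⌊11.03132/2⌋ = 5; lat ⌊5.57662/1⌋ = 5.
Subsquare: lon ⌊1.03132/0.0833333⌋ = 12 → m; lat ⌊0.57662/0.0416667⌋ = 13 → n.
Extended square: lon ⌊0.03132/0.00833333⌋ = 3; lat ⌊0.03495/0.00416667⌋ = 8.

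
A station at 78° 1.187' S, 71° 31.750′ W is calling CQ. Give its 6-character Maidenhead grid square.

FB41fx

Offset from 180°W / 90°S: lon 108.4708°, lat 11.9802°.
Field (20°×10°, letters A–R): 108.4708/20 → 5 → F, 11.9802/10 → 1 → B; chars FB.
Square (2°×1°, digits 0–9): 8.4708/2 → 4, 1.9802/1 → 1; chars 41.
Subsquare (5′×2.5′, letters a–x): 0.4708/0.0833333 → 5 → f, 0.9802/0.0416667 → 23 → x; chars fx.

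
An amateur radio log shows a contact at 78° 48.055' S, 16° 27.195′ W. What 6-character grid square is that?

IB11se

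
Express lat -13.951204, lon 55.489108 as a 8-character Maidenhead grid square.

LH76rb81

Offset from 180°W / 90°S: lon 235.48911°, lat 76.04880°.
Field: lon ⌊235.48911/20⌋ = 11 → L; lat ⌊76.04880/10⌋ = 7 → H.
Square: lon ⌊15.48911/2⌋ = 7; lat ⌊6.04880/1⌋ = 6.
Subsquare: lon ⌊1.48911/0.0833333⌋ = 17 → r; lat ⌊0.04880/0.0416667⌋ = 1 → b.
Extended square: lon ⌊0.07244/0.00833333⌋ = 8; lat ⌊0.00713/0.00416667⌋ = 1.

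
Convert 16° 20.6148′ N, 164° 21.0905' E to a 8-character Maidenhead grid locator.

RK26ei22

Shift to the Maidenhead origin (180°W, 90°S): lon 344.35151, lat 106.34358.
Field: 344.35151/20 → 17 → R, 106.34358/10 → 10 → K; chars RK.
Square: 4.35151/2 → 2, 6.34358/1 → 6; chars 26.
Subsquare: 0.35151/0.0833333 → 4 → e, 0.34358/0.0416667 → 8 → i; chars ei.
Extended square: 0.01817/0.00833333 → 2, 0.01025/0.00416667 → 2; chars 22.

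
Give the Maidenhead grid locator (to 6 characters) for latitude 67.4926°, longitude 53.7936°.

LP67vl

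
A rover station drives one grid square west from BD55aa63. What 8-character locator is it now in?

Longitude extended square 6; −1 → 5.
The latitude characters are unchanged.

BD55aa53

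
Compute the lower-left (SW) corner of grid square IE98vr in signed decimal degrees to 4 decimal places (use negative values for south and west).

Field I=8, E=4: +8·20° lon, +4·10° lat → SW at lon -20°, lat -50°.
Square 9, 8: +9·2° lon, +8·1° lat → SW at lon -2°, lat -42°.
Subsquare v=21, r=17: +21·0.0833333° lon, +17·0.0416667° lat → SW at lon -0.25°, lat -41.2917°.
latitude -41.2917, longitude -0.2500.

-41.2917, -0.2500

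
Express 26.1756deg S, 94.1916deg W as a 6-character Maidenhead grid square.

EG23vt

Add 180° to longitude and 90° to latitude: 85.8084, 63.8244.
Field (20°×10°, letters A–R): lon ⌊85.8084/20⌋ = 4 → E; lat ⌊63.8244/10⌋ = 6 → G.
Square (2°×1°, digits 0–9): lon ⌊5.8084/2⌋ = 2; lat ⌊3.8244/1⌋ = 3.
Subsquare (5′×2.5′, letters a–x): lon ⌊1.8084/0.0833333⌋ = 21 → v; lat ⌊0.8244/0.0416667⌋ = 19 → t.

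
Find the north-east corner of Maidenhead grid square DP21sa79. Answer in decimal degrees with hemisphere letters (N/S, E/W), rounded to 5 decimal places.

61.04167° N, 114.43333° W

Field D=3, P=15: +3·20° lon, +15·10° lat → SW at lon -120°, lat 60°.
Square 2, 1: +2·2° lon, +1·1° lat → SW at lon -116°, lat 61°.
Subsquare s=18, a=0: +18·0.0833333° lon, +0·0.0416667° lat → SW at lon -114.5°, lat 61°.
Extended square 7, 9: +7·0.00833333° lon, +9·0.00416667° lat → SW at lon -114.442°, lat 61.0375°.
Cell spans 0.00833333° lon × 0.00416667° lat. NE corner is SW corner plus one full cell.
latitude 61.04167° N, longitude 114.43333° W.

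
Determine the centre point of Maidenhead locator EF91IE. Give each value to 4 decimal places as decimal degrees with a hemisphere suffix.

38.8125° S, 81.2917° W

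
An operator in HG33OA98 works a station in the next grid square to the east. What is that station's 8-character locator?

Longitude extended square 9; +1 → 10, wraps to 0, carry into subsquare.
Longitude subsquare o = 14; +1 → 15 = p.
The latitude characters are unchanged.

HG33pa08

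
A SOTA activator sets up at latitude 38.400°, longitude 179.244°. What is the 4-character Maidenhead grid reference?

Add 180° to longitude and 90° to latitude: 359.24, 128.40.
Field: lon ⌊359.24/20⌋ = 17 → R; lat ⌊128.40/10⌋ = 12 → M.
Square: lon ⌊19.24/2⌋ = 9; lat ⌊8.40/1⌋ = 8.

RM98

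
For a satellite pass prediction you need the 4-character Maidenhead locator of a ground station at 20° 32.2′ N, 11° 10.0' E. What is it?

JL50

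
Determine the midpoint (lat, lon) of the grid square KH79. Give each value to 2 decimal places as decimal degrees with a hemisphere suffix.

10.50° S, 35.00° E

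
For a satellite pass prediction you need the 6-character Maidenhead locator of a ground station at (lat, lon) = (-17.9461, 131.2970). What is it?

Offset from 180°W / 90°S: lon 311.2970°, lat 72.0539°.
Field: 311.2970/20 → 15 → P, 72.0539/10 → 7 → H; chars PH.
Square: 11.2970/2 → 5, 2.0539/1 → 2; chars 52.
Subsquare: 1.2970/0.0833333 → 15 → p, 0.0539/0.0416667 → 1 → b; chars pb.

PH52pb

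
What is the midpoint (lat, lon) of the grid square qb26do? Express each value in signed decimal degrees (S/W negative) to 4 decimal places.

Field Q=16, B=1: +16·20° lon, +1·10° lat → SW at lon 140°, lat -80°.
Square 2, 6: +2·2° lon, +6·1° lat → SW at lon 144°, lat -74°.
Subsquare d=3, o=14: +3·0.0833333° lon, +14·0.0416667° lat → SW at lon 144.25°, lat -73.4167°.
Cell spans 0.0833333° lon × 0.0416667° lat. Centre is SW corner plus half of each.
latitude -73.3958, longitude 144.2917.

-73.3958, 144.2917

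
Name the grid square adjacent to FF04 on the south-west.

Longitude square 0; −1 → -1, wraps to 9, carry into field.
Longitude field F = 5; −1 → 4 = E.
Latitude square 4; −1 → 3.

EF93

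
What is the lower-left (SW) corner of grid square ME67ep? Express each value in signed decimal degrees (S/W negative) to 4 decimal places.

-42.3750, 72.3333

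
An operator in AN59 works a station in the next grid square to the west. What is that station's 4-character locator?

AN49

Longitude square 5; −1 → 4.
The latitude characters are unchanged.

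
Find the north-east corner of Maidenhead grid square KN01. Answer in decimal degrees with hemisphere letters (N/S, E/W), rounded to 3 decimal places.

Field K=10, N=13: +10·20° lon, +13·10° lat → SW at lon 20°, lat 40°.
Square 0, 1: +0·2° lon, +1·1° lat → SW at lon 20°, lat 41°.
Cell spans 2° lon × 1° lat. NE corner is SW corner plus one full cell.
latitude 42.000° N, longitude 22.000° E.

42.000° N, 22.000° E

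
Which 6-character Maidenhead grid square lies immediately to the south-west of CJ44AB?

CJ34xa

Longitude subsquare a = 0; −1 → -1, wraps to 23 = x, carry into square.
Longitude square 4; −1 → 3.
Latitude subsquare b = 1; −1 → 0 = a.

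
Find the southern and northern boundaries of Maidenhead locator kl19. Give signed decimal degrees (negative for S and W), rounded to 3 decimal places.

29.000, 30.000

Field K=10, L=11: +10·20° lon, +11·10° lat → SW at lon 20°, lat 20°.
Square 1, 9: +1·2° lon, +9·1° lat → SW at lon 22°, lat 29°.
Cell spans 2° lon × 1° lat.
south 29.000, north 30.000.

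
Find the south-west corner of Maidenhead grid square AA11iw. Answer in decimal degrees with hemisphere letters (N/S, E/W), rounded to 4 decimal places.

88.0833° S, 177.3333° W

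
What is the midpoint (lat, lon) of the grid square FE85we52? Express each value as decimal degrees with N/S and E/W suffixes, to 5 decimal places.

Field F=5, E=4: +5·20° lon, +4·10° lat → SW at lon -80°, lat -50°.
Square 8, 5: +8·2° lon, +5·1° lat → SW at lon -64°, lat -45°.
Subsquare w=22, e=4: +22·0.0833333° lon, +4·0.0416667° lat → SW at lon -62.1667°, lat -44.8333°.
Extended square 5, 2: +5·0.00833333° lon, +2·0.00416667° lat → SW at lon -62.125°, lat -44.825°.
Cell spans 0.00833333° lon × 0.00416667° lat. Centre is SW corner plus half of each.
latitude 44.82292° S, longitude 62.12083° W.

44.82292° S, 62.12083° W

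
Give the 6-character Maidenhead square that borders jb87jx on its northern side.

JB88ja

Latitude subsquare x = 23; +1 → 24, wraps to 0 = a, carry into square.
Latitude square 7; +1 → 8.
The longitude characters are unchanged.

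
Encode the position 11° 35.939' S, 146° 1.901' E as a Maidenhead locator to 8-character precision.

QH38aj36

Add 180° to longitude and 90° to latitude: 326.03168, 78.40102.
Field: lon ⌊326.03168/20⌋ = 16 → Q; lat ⌊78.40102/10⌋ = 7 → H.
Square: lon ⌊6.03168/2⌋ = 3; lat ⌊8.40102/1⌋ = 8.
Subsquare: lon ⌊0.03168/0.0833333⌋ = 0 → a; lat ⌊0.40102/0.0416667⌋ = 9 → j.
Extended square: lon ⌊0.03168/0.00833333⌋ = 3; lat ⌊0.02602/0.00416667⌋ = 6.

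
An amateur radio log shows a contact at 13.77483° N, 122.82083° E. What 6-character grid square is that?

PK13js

Offset from 180°W / 90°S: lon 302.8208°, lat 103.7748°.
Field (20°×10°, letters A–R): 302.8208/20 → 15 → P, 103.7748/10 → 10 → K; chars PK.
Square (2°×1°, digits 0–9): 2.8208/2 → 1, 3.7748/1 → 3; chars 13.
Subsquare (5′×2.5′, letters a–x): 0.8208/0.0833333 → 9 → j, 0.7748/0.0416667 → 18 → s; chars js.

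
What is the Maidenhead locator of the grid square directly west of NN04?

MN94

Longitude square 0; −1 → -1, wraps to 9, carry into field.
Longitude field N = 13; −1 → 12 = M.
The latitude characters are unchanged.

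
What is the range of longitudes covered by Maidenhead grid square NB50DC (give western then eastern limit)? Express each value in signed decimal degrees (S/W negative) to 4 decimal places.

90.2500, 90.3333

Field N=13, B=1: +13·20° lon, +1·10° lat → SW at lon 80°, lat -80°.
Square 5, 0: +5·2° lon, +0·1° lat → SW at lon 90°, lat -80°.
Subsquare d=3, c=2: +3·0.0833333° lon, +2·0.0416667° lat → SW at lon 90.25°, lat -79.9167°.
Cell spans 0.0833333° lon × 0.0416667° lat.
west 90.2500, east 90.3333.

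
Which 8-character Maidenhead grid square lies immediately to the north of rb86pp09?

RB86pq00

Latitude extended square 9; +1 → 10, wraps to 0, carry into subsquare.
Latitude subsquare p = 15; +1 → 16 = q.
The longitude characters are unchanged.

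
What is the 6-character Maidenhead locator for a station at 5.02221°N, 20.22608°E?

KJ05ca

Shift to the Maidenhead origin (180°W, 90°S): lon 200.2261, lat 95.0222.
Field (20°×10°, letters A–R): 200.2261/20 → 10 → K, 95.0222/10 → 9 → J; chars KJ.
Square (2°×1°, digits 0–9): 0.2261/2 → 0, 5.0222/1 → 5; chars 05.
Subsquare (5′×2.5′, letters a–x): 0.2261/0.0833333 → 2 → c, 0.0222/0.0416667 → 0 → a; chars ca.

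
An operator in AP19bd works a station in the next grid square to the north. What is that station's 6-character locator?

Latitude subsquare d = 3; +1 → 4 = e.
The longitude characters are unchanged.

AP19be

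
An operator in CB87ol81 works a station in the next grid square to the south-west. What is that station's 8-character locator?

Longitude extended square 8; −1 → 7.
Latitude extended square 1; −1 → 0.

CB87ol70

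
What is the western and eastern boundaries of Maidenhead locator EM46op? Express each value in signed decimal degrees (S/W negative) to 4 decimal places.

Field E=4, M=12: +4·20° lon, +12·10° lat → SW at lon -100°, lat 30°.
Square 4, 6: +4·2° lon, +6·1° lat → SW at lon -92°, lat 36°.
Subsquare o=14, p=15: +14·0.0833333° lon, +15·0.0416667° lat → SW at lon -90.8333°, lat 36.625°.
Cell spans 0.0833333° lon × 0.0416667° lat.
west -90.8333, east -90.7500.

-90.8333, -90.7500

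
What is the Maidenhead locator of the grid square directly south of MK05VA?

MK04vx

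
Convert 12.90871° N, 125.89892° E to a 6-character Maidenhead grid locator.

Add 180° to longitude and 90° to latitude: 305.8989, 102.9087.
Field: 305.8989/20 → 15 → P, 102.9087/10 → 10 → K; chars PK.
Square: 5.8989/2 → 2, 2.9087/1 → 2; chars 22.
Subsquare: 1.8989/0.0833333 → 22 → w, 0.9087/0.0416667 → 21 → v; chars wv.

PK22wv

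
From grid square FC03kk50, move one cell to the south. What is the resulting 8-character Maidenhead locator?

FC03kj59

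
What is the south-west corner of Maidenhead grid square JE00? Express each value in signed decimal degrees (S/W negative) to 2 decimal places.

-50.00, 0.00

Field J=9, E=4: +9·20° lon, +4·10° lat → SW at lon 0°, lat -50°.
Square 0, 0: +0·2° lon, +0·1° lat → SW at lon 0°, lat -50°.
latitude -50.00, longitude 0.00.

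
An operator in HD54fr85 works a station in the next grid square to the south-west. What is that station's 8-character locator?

HD54fr74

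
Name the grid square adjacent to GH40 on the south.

GG49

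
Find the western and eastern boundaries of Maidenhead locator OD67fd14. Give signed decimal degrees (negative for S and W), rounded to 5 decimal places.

Field O=14, D=3: +14·20° lon, +3·10° lat → SW at lon 100°, lat -60°.
Square 6, 7: +6·2° lon, +7·1° lat → SW at lon 112°, lat -53°.
Subsquare f=5, d=3: +5·0.0833333° lon, +3·0.0416667° lat → SW at lon 112.417°, lat -52.875°.
Extended square 1, 4: +1·0.00833333° lon, +4·0.00416667° lat → SW at lon 112.425°, lat -52.8583°.
Cell spans 0.00833333° lon × 0.00416667° lat.
west 112.42500, east 112.43333.

112.42500, 112.43333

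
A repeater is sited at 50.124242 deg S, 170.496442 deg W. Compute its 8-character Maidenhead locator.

Add 180° to longitude and 90° to latitude: 9.50356, 39.87576.
Field: lon ⌊9.50356/20⌋ = 0 → A; lat ⌊39.87576/10⌋ = 3 → D.
Square: lon ⌊9.50356/2⌋ = 4; lat ⌊9.87576/1⌋ = 9.
Subsquare: lon ⌊1.50356/0.0833333⌋ = 18 → s; lat ⌊0.87576/0.0416667⌋ = 21 → v.
Extended square: lon ⌊0.00356/0.00833333⌋ = 0; lat ⌊0.00076/0.00416667⌋ = 0.

AD49sv00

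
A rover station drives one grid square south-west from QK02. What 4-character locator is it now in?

Longitude square 0; −1 → -1, wraps to 9, carry into field.
Longitude field Q = 16; −1 → 15 = P.
Latitude square 2; −1 → 1.

PK91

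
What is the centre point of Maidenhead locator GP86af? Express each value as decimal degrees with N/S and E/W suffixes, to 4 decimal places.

66.2292° N, 43.9583° W

Field G=6, P=15: +6·20° lon, +15·10° lat → SW at lon -60°, lat 60°.
Square 8, 6: +8·2° lon, +6·1° lat → SW at lon -44°, lat 66°.
Subsquare a=0, f=5: +0·0.0833333° lon, +5·0.0416667° lat → SW at lon -44°, lat 66.2083°.
Cell spans 0.0833333° lon × 0.0416667° lat. Centre is SW corner plus half of each.
latitude 66.2292° N, longitude 43.9583° W.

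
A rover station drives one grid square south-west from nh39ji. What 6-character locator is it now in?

NH39ih

Longitude subsquare j = 9; −1 → 8 = i.
Latitude subsquare i = 8; −1 → 7 = h.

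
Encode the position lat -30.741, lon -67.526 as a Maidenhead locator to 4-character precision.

Shift to the Maidenhead origin (180°W, 90°S): lon 112.47, lat 59.26.
Field: 112.47/20 → 5 → F, 59.26/10 → 5 → F; chars FF.
Square: 12.47/2 → 6, 9.26/1 → 9; chars 69.

FF69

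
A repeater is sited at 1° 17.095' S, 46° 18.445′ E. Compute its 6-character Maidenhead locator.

Offset from 180°W / 90°S: lon 226.3074°, lat 88.7151°.
Field: lon ⌊226.3074/20⌋ = 11 → L; lat ⌊88.7151/10⌋ = 8 → I.
Square: lon ⌊6.3074/2⌋ = 3; lat ⌊8.7151/1⌋ = 8.
Subsquare: lon ⌊0.3074/0.0833333⌋ = 3 → d; lat ⌊0.7151/0.0416667⌋ = 17 → r.

LI38dr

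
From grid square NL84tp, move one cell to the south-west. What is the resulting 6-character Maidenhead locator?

Longitude subsquare t = 19; −1 → 18 = s.
Latitude subsquare p = 15; −1 → 14 = o.

NL84so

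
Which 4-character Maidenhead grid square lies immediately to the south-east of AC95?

BC04

Longitude square 9; +1 → 10, wraps to 0, carry into field.
Longitude field A = 0; +1 → 1 = B.
Latitude square 5; −1 → 4.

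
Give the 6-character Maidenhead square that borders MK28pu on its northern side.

MK28pv

Latitude subsquare u = 20; +1 → 21 = v.
The longitude characters are unchanged.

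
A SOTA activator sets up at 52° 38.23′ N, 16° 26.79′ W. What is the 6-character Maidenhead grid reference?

Offset from 180°W / 90°S: lon 163.5535°, lat 142.6372°.
Field (20°×10°, letters A–R): 163.5535/20 → 8 → I, 142.6372/10 → 14 → O; chars IO.
Square (2°×1°, digits 0–9): 3.5535/2 → 1, 2.6372/1 → 2; chars 12.
Subsquare (5′×2.5′, letters a–x): 1.5535/0.0833333 → 18 → s, 0.6372/0.0416667 → 15 → p; chars sp.

IO12sp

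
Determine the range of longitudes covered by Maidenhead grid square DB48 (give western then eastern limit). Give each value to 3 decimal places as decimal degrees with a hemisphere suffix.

Field D=3, B=1: +3·20° lon, +1·10° lat → SW at lon -120°, lat -80°.
Square 4, 8: +4·2° lon, +8·1° lat → SW at lon -112°, lat -72°.
Cell spans 2° lon × 1° lat.
west 112.000° W, east 110.000° W.

112.000° W, 110.000° W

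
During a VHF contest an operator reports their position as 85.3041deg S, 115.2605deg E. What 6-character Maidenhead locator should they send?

Offset from 180°W / 90°S: lon 295.2605°, lat 4.6959°.
Field: lon ⌊295.2605/20⌋ = 14 → O; lat ⌊4.6959/10⌋ = 0 → A.
Square: lon ⌊15.2605/2⌋ = 7; lat ⌊4.6959/1⌋ = 4.
Subsquare: lon ⌊1.2605/0.0833333⌋ = 15 → p; lat ⌊0.6959/0.0416667⌋ = 16 → q.

OA74pq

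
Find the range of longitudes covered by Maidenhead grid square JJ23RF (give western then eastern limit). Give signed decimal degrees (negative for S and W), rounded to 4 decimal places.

5.4167, 5.5000

Field J=9, J=9: +9·20° lon, +9·10° lat → SW at lon 0°, lat 0°.
Square 2, 3: +2·2° lon, +3·1° lat → SW at lon 4°, lat 3°.
Subsquare r=17, f=5: +17·0.0833333° lon, +5·0.0416667° lat → SW at lon 5.41667°, lat 3.20833°.
Cell spans 0.0833333° lon × 0.0416667° lat.
west 5.4167, east 5.5000.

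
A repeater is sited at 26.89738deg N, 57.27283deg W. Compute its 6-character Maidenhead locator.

GL16iv

Offset from 180°W / 90°S: lon 122.7272°, lat 116.8974°.
Field: 122.7272/20 → 6 → G, 116.8974/10 → 11 → L; chars GL.
Square: 2.7272/2 → 1, 6.8974/1 → 6; chars 16.
Subsquare: 0.7272/0.0833333 → 8 → i, 0.8974/0.0416667 → 21 → v; chars iv.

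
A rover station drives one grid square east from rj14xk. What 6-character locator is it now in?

Longitude subsquare x = 23; +1 → 24, wraps to 0 = a, carry into square.
Longitude square 1; +1 → 2.
The latitude characters are unchanged.

RJ24ak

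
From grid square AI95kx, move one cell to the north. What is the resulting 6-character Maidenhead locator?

AI96ka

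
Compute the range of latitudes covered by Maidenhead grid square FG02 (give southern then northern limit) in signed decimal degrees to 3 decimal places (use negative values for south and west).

Field F=5, G=6: +5·20° lon, +6·10° lat → SW at lon -80°, lat -30°.
Square 0, 2: +0·2° lon, +2·1° lat → SW at lon -80°, lat -28°.
Cell spans 2° lon × 1° lat.
south -28.000, north -27.000.

-28.000, -27.000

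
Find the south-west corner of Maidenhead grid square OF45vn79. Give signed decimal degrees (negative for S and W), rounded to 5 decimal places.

-34.42083, 109.80833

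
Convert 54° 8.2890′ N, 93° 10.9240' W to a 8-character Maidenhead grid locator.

EO34jd83

Add 180° to longitude and 90° to latitude: 86.81793, 144.13815.
Field (20°×10°, letters A–R): 86.81793/20 → 4 → E, 144.13815/10 → 14 → O; chars EO.
Square (2°×1°, digits 0–9): 6.81793/2 → 3, 4.13815/1 → 4; chars 34.
Subsquare (5′×2.5′, letters a–x): 0.81793/0.0833333 → 9 → j, 0.13815/0.0416667 → 3 → d; chars jd.
Extended square (30″×15″, digits 0–9): 0.06793/0.00833333 → 8, 0.01315/0.00416667 → 3; chars 83.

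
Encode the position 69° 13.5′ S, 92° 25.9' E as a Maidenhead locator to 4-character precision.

NC60

Offset from 180°W / 90°S: lon 272.43°, lat 20.78°.
Field: lon ⌊272.43/20⌋ = 13 → N; lat ⌊20.78/10⌋ = 2 → C.
Square: lon ⌊12.43/2⌋ = 6; lat ⌊0.78/1⌋ = 0.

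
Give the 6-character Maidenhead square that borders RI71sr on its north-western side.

RI71rs

Longitude subsquare s = 18; −1 → 17 = r.
Latitude subsquare r = 17; +1 → 18 = s.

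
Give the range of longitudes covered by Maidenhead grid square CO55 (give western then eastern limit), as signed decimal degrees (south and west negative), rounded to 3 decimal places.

-130.000, -128.000

Field C=2, O=14: +2·20° lon, +14·10° lat → SW at lon -140°, lat 50°.
Square 5, 5: +5·2° lon, +5·1° lat → SW at lon -130°, lat 55°.
Cell spans 2° lon × 1° lat.
west -130.000, east -128.000.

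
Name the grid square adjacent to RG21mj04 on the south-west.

RG21lj93

Longitude extended square 0; −1 → -1, wraps to 9, carry into subsquare.
Longitude subsquare m = 12; −1 → 11 = l.
Latitude extended square 4; −1 → 3.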